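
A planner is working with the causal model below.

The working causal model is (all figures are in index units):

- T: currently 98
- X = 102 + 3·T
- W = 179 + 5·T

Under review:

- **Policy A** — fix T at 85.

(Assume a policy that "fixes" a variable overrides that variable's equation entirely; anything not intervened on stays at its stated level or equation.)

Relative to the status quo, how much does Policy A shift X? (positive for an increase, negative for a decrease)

-39

Baseline:
  T = 98
  X = 102 + 3·98 = 396
Policy A (T := 85):
  T = 85
  X = 102 + 3·85 = 357
Change in X: 357 − 396 = -39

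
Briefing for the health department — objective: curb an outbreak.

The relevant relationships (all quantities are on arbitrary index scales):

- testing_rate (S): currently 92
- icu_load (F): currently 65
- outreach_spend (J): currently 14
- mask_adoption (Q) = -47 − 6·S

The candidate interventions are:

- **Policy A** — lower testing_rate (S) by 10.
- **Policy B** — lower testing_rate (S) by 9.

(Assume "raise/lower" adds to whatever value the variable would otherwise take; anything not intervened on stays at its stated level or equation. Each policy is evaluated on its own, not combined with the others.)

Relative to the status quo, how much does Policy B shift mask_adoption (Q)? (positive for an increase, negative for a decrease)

54

Baseline:
  S = 92
  Q = -47 − 6·92 = -599
Policy B (S − 9):
  S = 92 − 9 = 83
  Q = -47 − 6·83 = -545
Change in Q: -545 − (-599) = 54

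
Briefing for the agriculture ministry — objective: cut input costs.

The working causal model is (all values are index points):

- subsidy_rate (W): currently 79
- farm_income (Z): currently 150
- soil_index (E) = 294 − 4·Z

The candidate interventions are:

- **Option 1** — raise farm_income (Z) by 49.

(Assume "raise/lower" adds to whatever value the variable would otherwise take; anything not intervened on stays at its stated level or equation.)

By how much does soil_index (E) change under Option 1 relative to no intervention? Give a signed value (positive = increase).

Baseline:
  Z = 150
  E = 294 − 4·150 = -306
Option 1 (Z + 49):
  Z = 150 + 49 = 199
  E = 294 − 4·199 = -502
Change in E: -502 − (-306) = -196

-196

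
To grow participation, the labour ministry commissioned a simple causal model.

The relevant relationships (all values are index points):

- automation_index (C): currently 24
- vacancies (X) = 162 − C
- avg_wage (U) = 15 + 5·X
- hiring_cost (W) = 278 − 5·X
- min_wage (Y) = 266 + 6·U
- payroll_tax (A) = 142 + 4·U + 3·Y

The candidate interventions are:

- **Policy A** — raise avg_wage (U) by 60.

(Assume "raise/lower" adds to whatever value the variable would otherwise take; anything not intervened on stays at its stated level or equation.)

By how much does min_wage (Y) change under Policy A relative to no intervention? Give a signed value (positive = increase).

Baseline:
  C = 24
  X = 162 − 24 = 138
  U = 15 + 5·138 = 705
  Y = 266 + 6·705 = 4496
Policy A (U + 60):
  C = 24
  X = 162 − 24 = 138
  U = 15 + 5·138 (+60 from intervention) = 765
  Y = 266 + 6·765 = 4856
Change in Y: 4856 − 4496 = 360

360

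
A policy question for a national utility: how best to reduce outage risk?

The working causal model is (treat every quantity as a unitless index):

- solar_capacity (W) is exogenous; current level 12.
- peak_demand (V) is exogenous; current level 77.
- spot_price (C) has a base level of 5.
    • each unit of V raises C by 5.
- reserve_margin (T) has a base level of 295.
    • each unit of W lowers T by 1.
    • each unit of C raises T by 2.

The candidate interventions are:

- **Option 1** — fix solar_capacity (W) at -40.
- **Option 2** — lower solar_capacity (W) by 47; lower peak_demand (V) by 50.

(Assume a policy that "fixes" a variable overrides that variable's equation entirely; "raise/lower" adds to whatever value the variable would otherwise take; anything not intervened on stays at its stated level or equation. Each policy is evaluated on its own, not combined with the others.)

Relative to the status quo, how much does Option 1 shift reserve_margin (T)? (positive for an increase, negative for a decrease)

52

Baseline:
  W = 12
  V = 77
  C = 5 + 5·77 = 390
  T = 295 − 12 + 2·390 = 1063
Option 1 (W := -40):
  W = -40
  V = 77
  C = 5 + 5·77 = 390
  T = 295 − (-40) + 2·390 = 1115
Change in T: 1115 − 1063 = 52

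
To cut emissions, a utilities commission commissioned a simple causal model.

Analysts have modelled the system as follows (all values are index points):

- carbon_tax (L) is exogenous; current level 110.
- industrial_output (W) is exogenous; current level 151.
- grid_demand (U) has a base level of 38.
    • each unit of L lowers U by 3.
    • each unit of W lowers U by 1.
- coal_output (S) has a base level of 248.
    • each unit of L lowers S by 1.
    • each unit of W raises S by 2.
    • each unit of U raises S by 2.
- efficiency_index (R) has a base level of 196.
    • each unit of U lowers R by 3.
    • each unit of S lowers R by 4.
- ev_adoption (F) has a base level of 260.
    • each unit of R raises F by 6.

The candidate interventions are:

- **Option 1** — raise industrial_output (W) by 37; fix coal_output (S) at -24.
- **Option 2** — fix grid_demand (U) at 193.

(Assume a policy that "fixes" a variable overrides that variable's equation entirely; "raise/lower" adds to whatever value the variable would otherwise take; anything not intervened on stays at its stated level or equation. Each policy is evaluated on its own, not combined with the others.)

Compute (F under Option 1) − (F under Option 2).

32514

Option 1 (W + 37, S := -24):
  L = 110
  W = 151 + 37 = 188
  U = 38 − 3·110 − 188 = -480
  S = -24
  R = 196 − 3·(-480) − 4·(-24) = 1732
  F = 260 + 6·1732 = 10652
Option 2 (U := 193):
  L = 110
  W = 151
  U = 193
  S = 248 − 110 + 2·151 + 2·193 = 826
  R = 196 − 3·193 − 4·826 = -3687
  F = 260 + 6·(-3687) = -21862
F: 10652 − (-21862) = 32514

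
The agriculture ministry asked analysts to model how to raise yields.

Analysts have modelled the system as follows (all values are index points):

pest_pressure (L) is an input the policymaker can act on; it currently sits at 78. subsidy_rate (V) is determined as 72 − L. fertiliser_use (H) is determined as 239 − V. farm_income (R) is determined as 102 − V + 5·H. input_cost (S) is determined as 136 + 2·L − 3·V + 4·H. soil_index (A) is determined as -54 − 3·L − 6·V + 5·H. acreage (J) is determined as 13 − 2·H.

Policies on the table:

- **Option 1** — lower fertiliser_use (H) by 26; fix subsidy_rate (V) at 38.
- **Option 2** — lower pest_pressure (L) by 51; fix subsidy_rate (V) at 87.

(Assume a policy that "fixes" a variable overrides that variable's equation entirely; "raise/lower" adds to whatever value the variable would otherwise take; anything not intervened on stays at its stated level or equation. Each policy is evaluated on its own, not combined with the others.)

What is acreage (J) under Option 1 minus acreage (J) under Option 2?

Option 1 (H − 26, V := 38):
  L = 78
  V = 38
  H = 239 − 38 (−26 from intervention) = 175
  J = 13 − 2·175 = -337
Option 2 (L − 51, V := 87):
  L = 78 − 51 = 27
  V = 87
  H = 239 − 87 = 152
  J = 13 − 2·152 = -291
J: -337 − (-291) = -46

-46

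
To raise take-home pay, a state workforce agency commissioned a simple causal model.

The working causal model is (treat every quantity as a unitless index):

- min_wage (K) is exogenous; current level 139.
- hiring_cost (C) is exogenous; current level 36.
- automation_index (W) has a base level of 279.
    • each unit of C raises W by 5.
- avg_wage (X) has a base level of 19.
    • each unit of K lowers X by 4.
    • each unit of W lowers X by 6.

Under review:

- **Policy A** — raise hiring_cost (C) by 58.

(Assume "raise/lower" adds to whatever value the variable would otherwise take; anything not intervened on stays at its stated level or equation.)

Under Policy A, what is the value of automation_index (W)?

Policy A (C + 58):
  C = 36 + 58 = 94
  W = 279 + 5·94 = 749

749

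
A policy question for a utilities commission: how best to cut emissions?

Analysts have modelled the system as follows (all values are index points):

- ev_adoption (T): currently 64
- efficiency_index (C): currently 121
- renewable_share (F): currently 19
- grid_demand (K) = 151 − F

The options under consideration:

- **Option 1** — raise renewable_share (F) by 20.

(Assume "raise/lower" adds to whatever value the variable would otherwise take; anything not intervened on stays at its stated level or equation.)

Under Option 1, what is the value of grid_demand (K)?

112

Option 1 (F + 20):
  F = 19 + 20 = 39
  K = 151 − 39 = 112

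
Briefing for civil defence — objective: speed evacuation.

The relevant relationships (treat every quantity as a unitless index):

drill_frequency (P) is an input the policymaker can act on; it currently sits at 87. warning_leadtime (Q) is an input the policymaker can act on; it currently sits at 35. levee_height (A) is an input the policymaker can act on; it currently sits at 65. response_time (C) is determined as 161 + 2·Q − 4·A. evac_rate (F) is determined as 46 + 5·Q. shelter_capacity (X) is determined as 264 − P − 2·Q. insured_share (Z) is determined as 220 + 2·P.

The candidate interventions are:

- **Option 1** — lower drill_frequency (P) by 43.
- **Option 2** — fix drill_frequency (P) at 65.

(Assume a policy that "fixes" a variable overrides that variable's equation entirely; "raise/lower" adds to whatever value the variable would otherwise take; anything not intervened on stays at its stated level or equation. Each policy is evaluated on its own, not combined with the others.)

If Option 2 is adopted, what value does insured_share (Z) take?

350

Option 2 (P := 65):
  P = 65
  Z = 220 + 2·65 = 350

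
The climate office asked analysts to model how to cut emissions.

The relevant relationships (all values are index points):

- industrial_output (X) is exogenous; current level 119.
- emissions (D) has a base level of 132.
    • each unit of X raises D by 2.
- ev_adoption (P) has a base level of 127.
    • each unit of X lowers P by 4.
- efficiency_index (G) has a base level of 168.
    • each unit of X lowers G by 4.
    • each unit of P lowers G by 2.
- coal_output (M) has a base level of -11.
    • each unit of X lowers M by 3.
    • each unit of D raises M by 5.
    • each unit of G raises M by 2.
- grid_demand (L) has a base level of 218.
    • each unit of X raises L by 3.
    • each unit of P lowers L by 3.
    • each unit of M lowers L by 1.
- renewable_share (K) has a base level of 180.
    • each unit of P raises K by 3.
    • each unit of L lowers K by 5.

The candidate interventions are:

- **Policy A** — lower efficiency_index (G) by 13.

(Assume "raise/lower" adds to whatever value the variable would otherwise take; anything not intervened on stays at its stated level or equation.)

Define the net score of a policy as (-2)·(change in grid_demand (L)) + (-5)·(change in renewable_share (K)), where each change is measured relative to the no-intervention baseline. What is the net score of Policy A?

Baseline:
  X = 119
  D = 132 + 2·119 = 370
  P = 127 − 4·119 = -349
  G = 168 − 4·119 − 2·(-349) = 390
  M = -11 − 3·119 + 5·370 + 2·390 = 2262
  L = 218 + 3·119 − 3·(-349) − 2262 = -640
  K = 180 + 3·(-349) − 5·(-640) = 2333
Policy A (G − 13):
  X = 119
  D = 132 + 2·119 = 370
  P = 127 − 4·119 = -349
  G = 168 − 4·119 − 2·(-349) (−13 from intervention) = 377
  M = -11 − 3·119 + 5·370 + 2·377 = 2236
  L = 218 + 3·119 − 3·(-349) − 2236 = -614
  K = 180 + 3·(-349) − 5·(-614) = 2203
ΔL = -614 − (-640) = 26; ΔK = 2203 − 2333 = -130
Score = (-2)·26 + (-5)·(-130) = 598

598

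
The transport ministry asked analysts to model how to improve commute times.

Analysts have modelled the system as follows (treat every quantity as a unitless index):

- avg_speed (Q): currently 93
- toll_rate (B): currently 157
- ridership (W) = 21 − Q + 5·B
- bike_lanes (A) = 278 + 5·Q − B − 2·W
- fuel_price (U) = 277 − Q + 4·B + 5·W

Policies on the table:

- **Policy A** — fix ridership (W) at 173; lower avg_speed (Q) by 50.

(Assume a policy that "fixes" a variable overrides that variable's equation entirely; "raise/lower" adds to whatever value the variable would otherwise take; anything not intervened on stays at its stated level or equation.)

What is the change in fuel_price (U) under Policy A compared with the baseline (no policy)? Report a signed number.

Baseline:
  Q = 93
  B = 157
  W = 21 − 93 + 5·157 = 713
  U = 277 − 93 + 4·157 + 5·713 = 4377
Policy A (W := 173, Q − 50):
  Q = 93 − 50 = 43
  B = 157
  W = 173
  U = 277 − 43 + 4·157 + 5·173 = 1727
Change in U: 1727 − 4377 = -2650

-2650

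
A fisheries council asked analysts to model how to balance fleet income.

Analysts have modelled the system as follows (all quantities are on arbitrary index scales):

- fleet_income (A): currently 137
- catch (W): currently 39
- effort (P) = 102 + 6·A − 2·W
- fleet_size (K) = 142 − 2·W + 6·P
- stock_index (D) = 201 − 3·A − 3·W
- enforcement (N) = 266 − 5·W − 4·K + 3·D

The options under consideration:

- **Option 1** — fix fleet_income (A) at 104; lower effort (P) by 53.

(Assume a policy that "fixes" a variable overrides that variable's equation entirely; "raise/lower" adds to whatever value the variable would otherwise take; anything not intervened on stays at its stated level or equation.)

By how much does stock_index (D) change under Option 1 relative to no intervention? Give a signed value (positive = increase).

99

Baseline:
  A = 137
  W = 39
  D = 201 − 3·137 − 3·39 = -327
Option 1 (A := 104, P − 53):
  A = 104
  W = 39
  D = 201 − 3·104 − 3·39 = -228
Change in D: -228 − (-327) = 99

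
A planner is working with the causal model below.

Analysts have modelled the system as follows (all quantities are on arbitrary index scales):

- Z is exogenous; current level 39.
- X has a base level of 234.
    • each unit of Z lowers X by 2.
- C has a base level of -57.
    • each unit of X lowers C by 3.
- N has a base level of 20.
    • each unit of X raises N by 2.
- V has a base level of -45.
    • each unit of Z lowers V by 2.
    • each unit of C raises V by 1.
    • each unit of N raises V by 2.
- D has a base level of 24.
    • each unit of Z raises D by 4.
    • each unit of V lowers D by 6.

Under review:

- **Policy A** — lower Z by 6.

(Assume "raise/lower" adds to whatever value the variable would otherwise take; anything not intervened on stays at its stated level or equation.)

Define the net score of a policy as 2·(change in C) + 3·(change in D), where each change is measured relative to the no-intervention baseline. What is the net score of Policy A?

-576

Baseline:
  Z = 39
  X = 234 − 2·39 = 156
  C = -57 − 3·156 = -525
  N = 20 + 2·156 = 332
  V = -45 − 2·39 + (-525) + 2·332 = 16
  D = 24 + 4·39 − 6·16 = 84
Policy A (Z − 6):
  Z = 39 − 6 = 33
  X = 234 − 2·33 = 168
  C = -57 − 3·168 = -561
  N = 20 + 2·168 = 356
  V = -45 − 2·33 + (-561) + 2·356 = 40
  D = 24 + 4·33 − 6·40 = -84
ΔC = -561 − (-525) = -36; ΔD = -84 − 84 = -168
Score = 2·(-36) + 3·(-168) = -576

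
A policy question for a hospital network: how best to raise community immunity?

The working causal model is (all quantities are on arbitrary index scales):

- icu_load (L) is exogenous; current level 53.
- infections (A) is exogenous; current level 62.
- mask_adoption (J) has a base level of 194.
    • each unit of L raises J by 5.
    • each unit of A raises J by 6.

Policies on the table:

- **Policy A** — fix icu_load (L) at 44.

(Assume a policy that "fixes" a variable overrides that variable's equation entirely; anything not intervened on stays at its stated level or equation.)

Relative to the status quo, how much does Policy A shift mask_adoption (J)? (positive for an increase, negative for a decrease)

-45

Baseline:
  L = 53
  A = 62
  J = 194 + 5·53 + 6·62 = 831
Policy A (L := 44):
  L = 44
  A = 62
  J = 194 + 5·44 + 6·62 = 786
Change in J: 786 − 831 = -45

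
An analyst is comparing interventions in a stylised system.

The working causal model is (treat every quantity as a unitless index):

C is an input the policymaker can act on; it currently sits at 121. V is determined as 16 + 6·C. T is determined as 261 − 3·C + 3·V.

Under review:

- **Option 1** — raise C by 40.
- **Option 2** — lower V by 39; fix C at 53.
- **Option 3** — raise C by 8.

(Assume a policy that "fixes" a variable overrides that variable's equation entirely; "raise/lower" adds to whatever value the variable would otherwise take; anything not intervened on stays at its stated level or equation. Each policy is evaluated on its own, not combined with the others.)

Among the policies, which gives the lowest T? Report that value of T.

Option 1 (C + 40):
  C = 121 + 40 = 161
  V = 16 + 6·161 = 982
  T = 261 − 3·161 + 3·982 = 2724
Option 2 (V − 39, C := 53):
  C = 53
  V = 16 + 6·53 (−39 from intervention) = 295
  T = 261 − 3·53 + 3·295 = 987
Option 3 (C + 8):
  C = 121 + 8 = 129
  V = 16 + 6·129 = 790
  T = 261 − 3·129 + 3·790 = 2244
Comparing — Option 1: T=2724, Option 2: T=987, Option 3: T=2244. Lowest is 987 (Option 2).

987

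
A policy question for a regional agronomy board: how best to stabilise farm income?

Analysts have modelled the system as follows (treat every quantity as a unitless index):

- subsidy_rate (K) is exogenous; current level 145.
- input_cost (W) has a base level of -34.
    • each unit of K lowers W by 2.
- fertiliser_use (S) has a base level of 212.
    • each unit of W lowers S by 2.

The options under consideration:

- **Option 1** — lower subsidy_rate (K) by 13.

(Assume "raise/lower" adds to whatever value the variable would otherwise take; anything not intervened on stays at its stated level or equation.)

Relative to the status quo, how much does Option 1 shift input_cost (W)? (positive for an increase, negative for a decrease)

26

Baseline:
  K = 145
  W = -34 − 2·145 = -324
Option 1 (K − 13):
  K = 145 − 13 = 132
  W = -34 − 2·132 = -298
Change in W: -298 − (-324) = 26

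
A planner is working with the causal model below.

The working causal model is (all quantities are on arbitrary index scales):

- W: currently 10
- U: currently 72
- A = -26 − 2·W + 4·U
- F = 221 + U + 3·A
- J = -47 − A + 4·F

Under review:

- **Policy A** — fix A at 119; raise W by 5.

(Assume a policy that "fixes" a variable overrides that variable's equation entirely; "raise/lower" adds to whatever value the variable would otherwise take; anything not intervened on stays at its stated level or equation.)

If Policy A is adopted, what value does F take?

Policy A (A := 119, W + 5):
  W = 10 + 5 = 15
  U = 72
  A = 119
  F = 221 + 72 + 3·119 = 650

650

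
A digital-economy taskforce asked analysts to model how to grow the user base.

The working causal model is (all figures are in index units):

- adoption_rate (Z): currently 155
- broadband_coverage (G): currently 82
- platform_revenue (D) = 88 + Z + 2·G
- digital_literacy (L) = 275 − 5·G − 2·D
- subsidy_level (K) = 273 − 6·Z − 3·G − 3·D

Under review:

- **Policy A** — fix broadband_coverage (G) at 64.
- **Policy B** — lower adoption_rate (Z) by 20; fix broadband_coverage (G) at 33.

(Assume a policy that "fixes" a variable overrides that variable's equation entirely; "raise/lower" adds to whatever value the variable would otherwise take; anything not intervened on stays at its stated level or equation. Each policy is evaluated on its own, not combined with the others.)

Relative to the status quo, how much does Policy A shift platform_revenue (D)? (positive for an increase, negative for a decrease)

-36

Baseline:
  Z = 155
  G = 82
  D = 88 + 155 + 2·82 = 407
Policy A (G := 64):
  Z = 155
  G = 64
  D = 88 + 155 + 2·64 = 371
Change in D: 371 − 407 = -36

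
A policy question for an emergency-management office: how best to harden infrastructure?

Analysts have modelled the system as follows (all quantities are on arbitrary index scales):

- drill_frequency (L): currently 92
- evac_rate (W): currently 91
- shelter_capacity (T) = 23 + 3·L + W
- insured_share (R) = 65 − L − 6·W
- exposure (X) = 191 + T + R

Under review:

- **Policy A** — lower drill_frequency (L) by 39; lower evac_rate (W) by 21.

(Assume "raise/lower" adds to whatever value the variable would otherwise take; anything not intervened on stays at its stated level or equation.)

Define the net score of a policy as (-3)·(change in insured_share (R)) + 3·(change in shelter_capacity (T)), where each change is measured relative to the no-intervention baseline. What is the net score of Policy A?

Baseline:
  L = 92
  W = 91
  T = 23 + 3·92 + 91 = 390
  R = 65 − 92 − 6·91 = -573
Policy A (L − 39, W − 21):
  L = 92 − 39 = 53
  W = 91 − 21 = 70
  T = 23 + 3·53 + 70 = 252
  R = 65 − 53 − 6·70 = -408
ΔR = -408 − (-573) = 165; ΔT = 252 − 390 = -138
Score = (-3)·165 + 3·(-138) = -909

-909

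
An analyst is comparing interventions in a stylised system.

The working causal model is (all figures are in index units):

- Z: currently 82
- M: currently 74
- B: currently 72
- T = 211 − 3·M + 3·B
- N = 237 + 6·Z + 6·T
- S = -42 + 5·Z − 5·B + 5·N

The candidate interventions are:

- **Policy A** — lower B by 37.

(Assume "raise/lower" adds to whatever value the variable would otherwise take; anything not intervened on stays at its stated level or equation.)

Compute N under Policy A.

Policy A (B − 37):
  Z = 82
  M = 74
  B = 72 − 37 = 35
  T = 211 − 3·74 + 3·35 = 94
  N = 237 + 6·82 + 6·94 = 1293

1293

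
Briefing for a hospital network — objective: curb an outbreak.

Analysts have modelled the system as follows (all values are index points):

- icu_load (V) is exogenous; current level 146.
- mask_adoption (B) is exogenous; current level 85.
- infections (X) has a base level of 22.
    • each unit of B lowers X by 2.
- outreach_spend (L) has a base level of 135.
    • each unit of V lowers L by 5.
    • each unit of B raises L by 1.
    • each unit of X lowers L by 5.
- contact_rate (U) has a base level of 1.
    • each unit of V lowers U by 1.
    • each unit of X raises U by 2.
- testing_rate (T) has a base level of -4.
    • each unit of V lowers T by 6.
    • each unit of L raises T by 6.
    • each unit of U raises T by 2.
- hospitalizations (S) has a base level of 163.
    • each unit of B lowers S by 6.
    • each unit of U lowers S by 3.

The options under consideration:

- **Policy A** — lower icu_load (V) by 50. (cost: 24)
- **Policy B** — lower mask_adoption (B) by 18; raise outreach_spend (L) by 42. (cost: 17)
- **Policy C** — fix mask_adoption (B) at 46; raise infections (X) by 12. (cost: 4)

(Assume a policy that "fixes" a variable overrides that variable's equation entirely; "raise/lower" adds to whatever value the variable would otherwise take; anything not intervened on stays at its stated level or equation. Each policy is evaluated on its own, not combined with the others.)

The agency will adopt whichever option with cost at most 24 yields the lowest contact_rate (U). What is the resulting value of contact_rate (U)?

Policy A (V − 50):
  V = 146 − 50 = 96
  B = 85
  X = 22 − 2·85 = -148
  U = 1 − 96 + 2·(-148) = -391
Policy B (B − 18, L + 42):
  V = 146
  B = 85 − 18 = 67
  X = 22 − 2·67 = -112
  U = 1 − 146 + 2·(-112) = -369
Policy C (B := 46, X + 12):
  V = 146
  B = 46
  X = 22 − 2·46 (+12 from intervention) = -58
  U = 1 − 146 + 2·(-58) = -261
Comparing — Policy A: U=-391, Policy B: U=-369, Policy C: U=-261. Lowest is -391 (Policy A).

-391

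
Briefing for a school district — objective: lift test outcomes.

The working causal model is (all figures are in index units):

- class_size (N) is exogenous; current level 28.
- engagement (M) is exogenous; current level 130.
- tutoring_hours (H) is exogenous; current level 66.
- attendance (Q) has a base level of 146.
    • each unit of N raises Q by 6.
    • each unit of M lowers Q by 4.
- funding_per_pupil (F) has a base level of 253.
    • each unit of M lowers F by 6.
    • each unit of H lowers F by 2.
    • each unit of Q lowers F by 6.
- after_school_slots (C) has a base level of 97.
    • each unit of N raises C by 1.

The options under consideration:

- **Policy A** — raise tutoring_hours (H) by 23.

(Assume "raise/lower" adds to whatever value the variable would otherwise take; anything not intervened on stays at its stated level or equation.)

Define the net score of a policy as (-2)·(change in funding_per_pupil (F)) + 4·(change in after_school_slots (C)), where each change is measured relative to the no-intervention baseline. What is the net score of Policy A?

Baseline:
  N = 28
  M = 130
  H = 66
  Q = 146 + 6·28 − 4·130 = -206
  F = 253 − 6·130 − 2·66 − 6·(-206) = 577
  C = 97 + 28 = 125
Policy A (H + 23):
  N = 28
  M = 130
  H = 66 + 23 = 89
  Q = 146 + 6·28 − 4·130 = -206
  F = 253 − 6·130 − 2·89 − 6·(-206) = 531
  C = 97 + 28 = 125
ΔF = 531 − 577 = -46; ΔC = 125 − 125 = 0
Score = (-2)·(-46) + 4·0 = 92

92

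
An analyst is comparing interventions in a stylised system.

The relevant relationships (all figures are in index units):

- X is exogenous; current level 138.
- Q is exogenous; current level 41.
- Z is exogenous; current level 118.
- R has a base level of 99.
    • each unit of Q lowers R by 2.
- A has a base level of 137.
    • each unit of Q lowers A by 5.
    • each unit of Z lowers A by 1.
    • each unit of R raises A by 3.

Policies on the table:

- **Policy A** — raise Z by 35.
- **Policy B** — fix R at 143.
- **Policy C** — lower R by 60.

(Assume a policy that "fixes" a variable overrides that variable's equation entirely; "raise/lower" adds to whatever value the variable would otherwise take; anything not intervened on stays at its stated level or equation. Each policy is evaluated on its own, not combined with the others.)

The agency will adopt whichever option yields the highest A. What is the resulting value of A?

Policy A (Z + 35):
  Q = 41
  Z = 118 + 35 = 153
  R = 99 − 2·41 = 17
  A = 137 − 5·41 − 153 + 3·17 = -170
Policy B (R := 143):
  Q = 41
  Z = 118
  R = 143
  A = 137 − 5·41 − 118 + 3·143 = 243
Policy C (R − 60):
  Q = 41
  Z = 118
  R = 99 − 2·41 (−60 from intervention) = -43
  A = 137 − 5·41 − 118 + 3·(-43) = -315
Comparing — Policy A: A=-170, Policy B: A=243, Policy C: A=-315. Highest is 243 (Policy B).

243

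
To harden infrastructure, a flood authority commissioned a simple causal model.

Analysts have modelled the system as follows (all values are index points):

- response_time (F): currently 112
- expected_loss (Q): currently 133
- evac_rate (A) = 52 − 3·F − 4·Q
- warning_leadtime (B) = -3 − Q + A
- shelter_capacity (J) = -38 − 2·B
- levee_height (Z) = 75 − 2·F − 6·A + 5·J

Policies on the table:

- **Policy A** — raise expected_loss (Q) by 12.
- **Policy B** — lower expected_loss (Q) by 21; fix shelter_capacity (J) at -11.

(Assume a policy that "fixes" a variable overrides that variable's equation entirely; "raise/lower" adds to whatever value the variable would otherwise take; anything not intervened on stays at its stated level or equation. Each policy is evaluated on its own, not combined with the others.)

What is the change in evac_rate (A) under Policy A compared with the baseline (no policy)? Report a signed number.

-48

Baseline:
  F = 112
  Q = 133
  A = 52 − 3·112 − 4·133 = -816
Policy A (Q + 12):
  F = 112
  Q = 133 + 12 = 145
  A = 52 − 3·112 − 4·145 = -864
Change in A: -864 − (-816) = -48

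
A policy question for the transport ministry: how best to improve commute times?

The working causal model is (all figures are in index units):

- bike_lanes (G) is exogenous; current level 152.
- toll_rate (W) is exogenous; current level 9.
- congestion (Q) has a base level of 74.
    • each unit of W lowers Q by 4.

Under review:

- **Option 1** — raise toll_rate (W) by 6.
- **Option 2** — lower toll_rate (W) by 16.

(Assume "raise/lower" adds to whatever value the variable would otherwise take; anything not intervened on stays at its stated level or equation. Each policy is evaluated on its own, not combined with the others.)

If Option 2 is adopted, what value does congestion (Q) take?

102

Option 2 (W − 16):
  W = 9 − 16 = -7
  Q = 74 − 4·(-7) = 102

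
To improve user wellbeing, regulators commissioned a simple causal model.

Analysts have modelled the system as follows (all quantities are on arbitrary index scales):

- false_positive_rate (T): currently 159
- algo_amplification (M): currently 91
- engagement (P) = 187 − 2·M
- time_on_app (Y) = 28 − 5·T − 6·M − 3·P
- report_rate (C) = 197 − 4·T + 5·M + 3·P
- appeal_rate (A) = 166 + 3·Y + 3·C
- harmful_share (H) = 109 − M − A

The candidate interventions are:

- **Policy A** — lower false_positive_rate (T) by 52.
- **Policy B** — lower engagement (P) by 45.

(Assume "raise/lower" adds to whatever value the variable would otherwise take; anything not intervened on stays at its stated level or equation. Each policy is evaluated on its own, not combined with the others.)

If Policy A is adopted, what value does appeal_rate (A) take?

-2321

Policy A (T − 52):
  T = 159 − 52 = 107
  M = 91
  P = 187 − 2·91 = 5
  Y = 28 − 5·107 − 6·91 − 3·5 = -1068
  C = 197 − 4·107 + 5·91 + 3·5 = 239
  A = 166 + 3·(-1068) + 3·239 = -2321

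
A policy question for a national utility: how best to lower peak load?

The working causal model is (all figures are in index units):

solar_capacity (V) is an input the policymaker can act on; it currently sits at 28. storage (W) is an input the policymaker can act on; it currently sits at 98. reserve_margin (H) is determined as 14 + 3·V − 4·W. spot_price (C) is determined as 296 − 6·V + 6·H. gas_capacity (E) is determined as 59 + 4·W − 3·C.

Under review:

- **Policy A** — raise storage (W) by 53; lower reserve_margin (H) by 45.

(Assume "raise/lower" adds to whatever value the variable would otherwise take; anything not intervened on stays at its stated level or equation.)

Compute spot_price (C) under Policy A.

-3178

Policy A (W + 53, H − 45):
  V = 28
  W = 98 + 53 = 151
  H = 14 + 3·28 − 4·151 (−45 from intervention) = -551
  C = 296 − 6·28 + 6·(-551) = -3178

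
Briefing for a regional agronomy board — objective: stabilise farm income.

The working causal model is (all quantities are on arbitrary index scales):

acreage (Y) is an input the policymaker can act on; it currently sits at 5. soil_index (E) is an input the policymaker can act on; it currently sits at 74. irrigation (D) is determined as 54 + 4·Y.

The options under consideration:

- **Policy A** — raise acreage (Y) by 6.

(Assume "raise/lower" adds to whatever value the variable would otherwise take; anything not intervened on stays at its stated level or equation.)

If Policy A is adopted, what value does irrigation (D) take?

98

Policy A (Y + 6):
  Y = 5 + 6 = 11
  D = 54 + 4·11 = 98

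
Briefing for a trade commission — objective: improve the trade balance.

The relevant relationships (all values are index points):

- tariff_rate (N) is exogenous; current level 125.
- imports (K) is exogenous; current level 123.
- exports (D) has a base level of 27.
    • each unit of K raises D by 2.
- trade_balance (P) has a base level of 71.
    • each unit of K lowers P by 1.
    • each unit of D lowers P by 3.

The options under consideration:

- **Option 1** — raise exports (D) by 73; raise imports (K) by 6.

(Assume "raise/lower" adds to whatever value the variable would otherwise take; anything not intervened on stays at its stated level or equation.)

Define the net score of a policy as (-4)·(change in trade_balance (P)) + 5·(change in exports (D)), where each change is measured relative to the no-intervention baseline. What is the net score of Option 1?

Baseline:
  K = 123
  D = 27 + 2·123 = 273
  P = 71 − 123 − 3·273 = -871
Option 1 (D + 73, K + 6):
  K = 123 + 6 = 129
  D = 27 + 2·129 (+73 from intervention) = 358
  P = 71 − 129 − 3·358 = -1132
ΔP = -1132 − (-871) = -261; ΔD = 358 − 273 = 85
Score = (-4)·(-261) + 5·85 = 1469

1469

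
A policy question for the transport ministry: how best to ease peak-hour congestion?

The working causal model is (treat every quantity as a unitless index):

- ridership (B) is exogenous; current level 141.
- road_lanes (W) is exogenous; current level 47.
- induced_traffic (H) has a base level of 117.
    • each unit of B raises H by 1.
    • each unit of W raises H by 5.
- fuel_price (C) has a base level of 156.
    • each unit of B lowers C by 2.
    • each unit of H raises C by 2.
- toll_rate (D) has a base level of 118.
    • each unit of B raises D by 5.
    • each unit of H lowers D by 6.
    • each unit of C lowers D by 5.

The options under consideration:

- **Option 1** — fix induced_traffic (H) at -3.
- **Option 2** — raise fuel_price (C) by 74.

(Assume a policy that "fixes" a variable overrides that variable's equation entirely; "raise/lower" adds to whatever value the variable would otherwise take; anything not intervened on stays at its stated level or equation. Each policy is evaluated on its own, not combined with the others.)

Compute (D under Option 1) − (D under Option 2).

Option 1 (H := -3):
  B = 141
  W = 47
  H = -3
  C = 156 − 2·141 + 2·(-3) = -132
  D = 118 + 5·141 − 6·(-3) − 5·(-132) = 1501
Option 2 (C + 74):
  B = 141
  W = 47
  H = 117 + 141 + 5·47 = 493
  C = 156 − 2·141 + 2·493 (+74 from intervention) = 934
  D = 118 + 5·141 − 6·493 − 5·934 = -6805
D: 1501 − (-6805) = 8306

8306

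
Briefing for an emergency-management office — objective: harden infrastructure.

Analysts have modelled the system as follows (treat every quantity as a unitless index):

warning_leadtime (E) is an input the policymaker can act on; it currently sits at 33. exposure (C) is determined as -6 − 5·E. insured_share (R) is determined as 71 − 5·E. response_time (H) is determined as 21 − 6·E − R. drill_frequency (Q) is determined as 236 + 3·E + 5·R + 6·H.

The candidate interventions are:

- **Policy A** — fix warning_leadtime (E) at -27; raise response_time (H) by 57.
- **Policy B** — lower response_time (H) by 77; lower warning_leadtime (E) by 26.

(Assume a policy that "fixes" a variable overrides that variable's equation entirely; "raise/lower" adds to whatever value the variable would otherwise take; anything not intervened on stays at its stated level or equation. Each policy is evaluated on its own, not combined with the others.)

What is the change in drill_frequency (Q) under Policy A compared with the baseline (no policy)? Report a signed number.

Baseline:
  E = 33
  R = 71 − 5·33 = -94
  H = 21 − 6·33 − (-94) = -83
  Q = 236 + 3·33 + 5·(-94) + 6·(-83) = -633
Policy A (E := -27, H + 57):
  E = -27
  R = 71 − 5·(-27) = 206
  H = 21 − 6·(-27) − 206 (+57 from intervention) = 34
  Q = 236 + 3·(-27) + 5·206 + 6·34 = 1389
Change in Q: 1389 − (-633) = 2022

2022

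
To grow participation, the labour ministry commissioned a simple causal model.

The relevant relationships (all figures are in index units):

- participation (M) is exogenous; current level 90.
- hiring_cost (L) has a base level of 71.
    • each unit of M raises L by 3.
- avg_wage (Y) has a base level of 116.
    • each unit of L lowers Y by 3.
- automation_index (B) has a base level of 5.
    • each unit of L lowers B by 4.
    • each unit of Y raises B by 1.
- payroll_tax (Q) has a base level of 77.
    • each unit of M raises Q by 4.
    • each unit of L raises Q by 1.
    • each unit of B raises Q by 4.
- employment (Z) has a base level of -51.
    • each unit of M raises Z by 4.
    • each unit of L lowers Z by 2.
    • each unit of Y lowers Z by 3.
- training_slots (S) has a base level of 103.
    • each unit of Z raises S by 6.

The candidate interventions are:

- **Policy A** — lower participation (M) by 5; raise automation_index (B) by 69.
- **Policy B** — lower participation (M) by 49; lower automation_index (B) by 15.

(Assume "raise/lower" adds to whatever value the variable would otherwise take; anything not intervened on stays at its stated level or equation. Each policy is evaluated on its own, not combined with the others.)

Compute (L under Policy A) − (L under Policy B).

Policy A (M − 5, B + 69):
  M = 90 − 5 = 85
  L = 71 + 3·85 = 326
Policy B (M − 49, B − 15):
  M = 90 − 49 = 41
  L = 71 + 3·41 = 194
L: 326 − 194 = 132

132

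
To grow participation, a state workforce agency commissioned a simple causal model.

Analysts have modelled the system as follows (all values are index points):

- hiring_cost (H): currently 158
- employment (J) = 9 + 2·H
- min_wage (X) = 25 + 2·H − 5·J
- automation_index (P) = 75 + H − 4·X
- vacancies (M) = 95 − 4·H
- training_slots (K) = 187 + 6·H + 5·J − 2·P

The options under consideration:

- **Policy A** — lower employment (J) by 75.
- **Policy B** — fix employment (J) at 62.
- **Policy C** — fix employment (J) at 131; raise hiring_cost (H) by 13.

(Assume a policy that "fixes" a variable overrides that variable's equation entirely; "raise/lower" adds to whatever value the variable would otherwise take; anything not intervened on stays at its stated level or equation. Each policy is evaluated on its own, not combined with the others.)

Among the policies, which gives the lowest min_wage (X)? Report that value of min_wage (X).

Policy A (J − 75):
  H = 158
  J = 9 + 2·158 (−75 from intervention) = 250
  X = 25 + 2·158 − 5·250 = -909
Policy B (J := 62):
  H = 158
  J = 62
  X = 25 + 2·158 − 5·62 = 31
Policy C (J := 131, H + 13):
  H = 158 + 13 = 171
  J = 131
  X = 25 + 2·171 − 5·131 = -288
Comparing — Policy A: X=-909, Policy B: X=31, Policy C: X=-288. Lowest is -909 (Policy A).

-909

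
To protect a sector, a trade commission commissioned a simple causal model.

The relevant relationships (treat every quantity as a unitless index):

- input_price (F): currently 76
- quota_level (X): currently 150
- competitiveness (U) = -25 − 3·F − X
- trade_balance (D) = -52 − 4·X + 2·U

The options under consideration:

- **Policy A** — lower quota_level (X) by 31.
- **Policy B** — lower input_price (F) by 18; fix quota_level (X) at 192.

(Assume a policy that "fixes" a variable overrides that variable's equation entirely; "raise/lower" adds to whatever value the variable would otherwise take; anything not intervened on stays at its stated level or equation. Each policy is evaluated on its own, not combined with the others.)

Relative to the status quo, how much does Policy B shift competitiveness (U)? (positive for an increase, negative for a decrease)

12

Baseline:
  F = 76
  X = 150
  U = -25 − 3·76 − 150 = -403
Policy B (F − 18, X := 192):
  F = 76 − 18 = 58
  X = 192
  U = -25 − 3·58 − 192 = -391
Change in U: -391 − (-403) = 12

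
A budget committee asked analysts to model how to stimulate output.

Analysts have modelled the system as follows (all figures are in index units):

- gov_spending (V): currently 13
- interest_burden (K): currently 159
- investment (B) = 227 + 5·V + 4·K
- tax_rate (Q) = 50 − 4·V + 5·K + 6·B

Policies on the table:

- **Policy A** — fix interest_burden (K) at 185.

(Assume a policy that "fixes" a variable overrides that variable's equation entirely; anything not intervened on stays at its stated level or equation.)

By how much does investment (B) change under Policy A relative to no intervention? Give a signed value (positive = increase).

Baseline:
  V = 13
  K = 159
  B = 227 + 5·13 + 4·159 = 928
Policy A (K := 185):
  V = 13
  K = 185
  B = 227 + 5·13 + 4·185 = 1032
Change in B: 1032 − 928 = 104

104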